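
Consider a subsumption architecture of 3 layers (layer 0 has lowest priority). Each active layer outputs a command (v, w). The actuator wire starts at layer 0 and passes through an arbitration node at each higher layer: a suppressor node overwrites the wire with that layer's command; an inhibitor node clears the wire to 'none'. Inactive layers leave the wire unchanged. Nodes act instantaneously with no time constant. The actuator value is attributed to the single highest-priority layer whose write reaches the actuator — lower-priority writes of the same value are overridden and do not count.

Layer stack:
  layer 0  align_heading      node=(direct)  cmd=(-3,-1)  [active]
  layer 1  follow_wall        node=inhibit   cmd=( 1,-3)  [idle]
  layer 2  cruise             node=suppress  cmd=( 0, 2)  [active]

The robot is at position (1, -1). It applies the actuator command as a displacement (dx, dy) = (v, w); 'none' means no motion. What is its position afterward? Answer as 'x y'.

layer 0 (align_heading) active — direct: (-3, -1)
layer 1 (follow_wall) idle — unchanged: (-3, -1)
layer 2 (cruise) active — suppresses: (0, 2)
→ actuator (0, 2)
position: (1, -1) + (0, 2) = (1, 1)

1 1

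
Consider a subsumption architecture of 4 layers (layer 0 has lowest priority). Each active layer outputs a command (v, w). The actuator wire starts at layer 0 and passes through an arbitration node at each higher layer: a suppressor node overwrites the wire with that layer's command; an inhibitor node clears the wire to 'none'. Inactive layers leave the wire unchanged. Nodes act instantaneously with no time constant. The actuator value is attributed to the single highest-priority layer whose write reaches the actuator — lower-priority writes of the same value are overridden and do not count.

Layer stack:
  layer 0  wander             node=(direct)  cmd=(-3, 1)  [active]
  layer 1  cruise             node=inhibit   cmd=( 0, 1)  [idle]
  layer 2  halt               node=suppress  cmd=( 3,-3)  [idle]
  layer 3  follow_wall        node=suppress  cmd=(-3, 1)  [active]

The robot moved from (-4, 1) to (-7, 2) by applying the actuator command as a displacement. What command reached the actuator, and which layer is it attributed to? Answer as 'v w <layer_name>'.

displacement = (-7, 2) − (-4, 1) = (-3, 1)
[0] wander on; wire := (-3, 1)
[1] cruise off; pass (-3, 1)
[2] halt off; pass (-3, 1)
[3] follow_wall on (suppress); wire := (-3, 1)
output (-3, 1) — from layer 3 (follow_wall)

-3 1 follow_wall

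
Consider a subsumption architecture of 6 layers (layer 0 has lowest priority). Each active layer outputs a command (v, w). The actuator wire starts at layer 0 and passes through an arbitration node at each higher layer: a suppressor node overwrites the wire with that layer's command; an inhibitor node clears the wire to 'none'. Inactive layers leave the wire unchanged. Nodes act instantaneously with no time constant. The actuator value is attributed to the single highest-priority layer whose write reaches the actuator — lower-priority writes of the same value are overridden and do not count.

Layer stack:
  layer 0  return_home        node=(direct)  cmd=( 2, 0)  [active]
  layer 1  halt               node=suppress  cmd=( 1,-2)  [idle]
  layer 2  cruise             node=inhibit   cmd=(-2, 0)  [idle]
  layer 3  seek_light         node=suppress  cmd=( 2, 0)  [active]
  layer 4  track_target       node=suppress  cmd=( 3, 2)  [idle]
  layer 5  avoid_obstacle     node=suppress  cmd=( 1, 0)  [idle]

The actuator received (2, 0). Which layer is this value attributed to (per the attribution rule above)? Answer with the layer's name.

layer 0 (return_home) active — direct: (2, 0)
layer 1 (halt) idle — unchanged: (2, 0)
layer 2 (cruise) idle — unchanged: (2, 0)
layer 3 (seek_light) active — suppresses: (2, 0)
layer 4 (track_target) idle — unchanged: (2, 0)
layer 5 (avoid_obstacle) idle — unchanged: (2, 0)
→ actuator (2, 0)
last writer: layer 3 = seek_light

seek_light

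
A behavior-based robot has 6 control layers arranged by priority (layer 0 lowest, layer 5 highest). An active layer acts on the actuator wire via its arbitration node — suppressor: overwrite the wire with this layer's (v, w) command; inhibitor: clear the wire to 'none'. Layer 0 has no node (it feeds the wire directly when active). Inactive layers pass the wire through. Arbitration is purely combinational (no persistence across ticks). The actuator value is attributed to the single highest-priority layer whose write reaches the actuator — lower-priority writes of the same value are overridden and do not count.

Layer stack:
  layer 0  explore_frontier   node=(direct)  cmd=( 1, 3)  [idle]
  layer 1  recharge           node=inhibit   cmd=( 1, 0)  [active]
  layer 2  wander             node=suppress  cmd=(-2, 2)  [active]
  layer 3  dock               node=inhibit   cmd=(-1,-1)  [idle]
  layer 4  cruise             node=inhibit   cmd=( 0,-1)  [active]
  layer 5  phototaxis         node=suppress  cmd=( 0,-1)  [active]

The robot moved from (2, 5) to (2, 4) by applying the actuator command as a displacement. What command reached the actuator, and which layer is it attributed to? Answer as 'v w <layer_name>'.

0 -1 phototaxis

displacement = (2, 4) − (2, 5) = (0, -1)
layer 0 (explore_frontier) idle — none
layer 1 (recharge) active — inhibits: none
layer 2 (wander) active — suppresses: (-2, 2)
layer 3 (dock) idle — unchanged: (-2, 2)
layer 4 (cruise) active — inhibits: none
layer 5 (phototaxis) active — suppresses: (0, -1)
→ actuator (0, -1) — from layer 5 (phototaxis)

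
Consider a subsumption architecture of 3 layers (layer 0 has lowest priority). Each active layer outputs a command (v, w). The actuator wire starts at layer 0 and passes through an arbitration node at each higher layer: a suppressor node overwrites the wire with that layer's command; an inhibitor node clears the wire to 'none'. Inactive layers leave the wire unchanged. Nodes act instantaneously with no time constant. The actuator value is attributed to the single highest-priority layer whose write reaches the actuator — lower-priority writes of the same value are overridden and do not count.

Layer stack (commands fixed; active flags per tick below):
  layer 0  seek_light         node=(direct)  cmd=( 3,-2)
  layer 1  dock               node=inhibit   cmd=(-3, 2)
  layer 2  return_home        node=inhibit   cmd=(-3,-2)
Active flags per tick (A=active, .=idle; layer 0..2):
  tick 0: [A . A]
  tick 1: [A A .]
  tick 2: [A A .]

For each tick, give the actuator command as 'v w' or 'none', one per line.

tick 0:
  L0 seek_light: active, feeds wire = (3, -2)
  L1 dock: idle → wire stays (3, -2)
  L2 return_home: active, inhibitor → wire = none
  actuator = none
tick 1:
  L0 seek_light: active, feeds wire = (3, -2)
  L1 dock: active, inhibitor → wire = none
  L2 return_home: idle → wire stays none
  actuator = none
tick 2:
  L0 seek_light: active, feeds wire = (3, -2)
  L1 dock: active, inhibitor → wire = none
  L2 return_home: idle → wire stays none
  actuator = none

none
none
none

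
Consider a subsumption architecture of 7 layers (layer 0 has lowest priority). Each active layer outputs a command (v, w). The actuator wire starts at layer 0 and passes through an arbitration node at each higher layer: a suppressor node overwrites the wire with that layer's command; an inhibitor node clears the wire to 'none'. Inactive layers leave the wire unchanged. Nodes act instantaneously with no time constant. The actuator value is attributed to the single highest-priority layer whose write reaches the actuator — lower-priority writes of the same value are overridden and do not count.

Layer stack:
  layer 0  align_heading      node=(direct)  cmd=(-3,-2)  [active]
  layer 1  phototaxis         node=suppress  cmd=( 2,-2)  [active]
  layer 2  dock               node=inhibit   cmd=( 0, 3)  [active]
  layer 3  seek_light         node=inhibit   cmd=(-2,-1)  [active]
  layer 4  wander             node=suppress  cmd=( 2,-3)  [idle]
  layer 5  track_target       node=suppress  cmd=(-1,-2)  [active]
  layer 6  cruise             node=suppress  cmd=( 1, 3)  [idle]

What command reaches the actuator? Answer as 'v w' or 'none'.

-1 -2

layer 0 (align_heading) active — direct: (-3, -2)
layer 1 (phototaxis) active — suppresses: (2, -2)
layer 2 (dock) active — inhibits: none
layer 3 (seek_light) active — inhibits: none
layer 4 (wander) idle — unchanged: none
layer 5 (track_target) active — suppresses: (-1, -2)
layer 6 (cruise) idle — unchanged: (-1, -2)
→ actuator (-1, -2)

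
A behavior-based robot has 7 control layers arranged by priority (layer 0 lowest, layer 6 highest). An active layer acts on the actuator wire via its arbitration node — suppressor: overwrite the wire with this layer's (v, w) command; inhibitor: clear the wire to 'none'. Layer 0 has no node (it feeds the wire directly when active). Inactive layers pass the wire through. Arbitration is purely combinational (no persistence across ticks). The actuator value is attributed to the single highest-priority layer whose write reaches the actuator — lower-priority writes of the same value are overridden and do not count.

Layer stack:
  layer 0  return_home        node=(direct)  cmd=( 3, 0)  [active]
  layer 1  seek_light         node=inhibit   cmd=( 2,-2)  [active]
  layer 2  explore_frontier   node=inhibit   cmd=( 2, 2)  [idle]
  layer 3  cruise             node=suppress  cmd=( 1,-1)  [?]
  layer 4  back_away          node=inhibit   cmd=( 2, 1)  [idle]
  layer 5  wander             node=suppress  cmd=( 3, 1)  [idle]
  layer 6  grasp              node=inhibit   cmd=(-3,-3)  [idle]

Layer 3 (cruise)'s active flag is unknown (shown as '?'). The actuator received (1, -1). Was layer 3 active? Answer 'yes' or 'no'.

yes

If layer 3 is active=yes:
  actuator would be (1, -1)
If layer 3 is active=no:
  actuator would be none
Observed (1, -1), so layer 3 was active.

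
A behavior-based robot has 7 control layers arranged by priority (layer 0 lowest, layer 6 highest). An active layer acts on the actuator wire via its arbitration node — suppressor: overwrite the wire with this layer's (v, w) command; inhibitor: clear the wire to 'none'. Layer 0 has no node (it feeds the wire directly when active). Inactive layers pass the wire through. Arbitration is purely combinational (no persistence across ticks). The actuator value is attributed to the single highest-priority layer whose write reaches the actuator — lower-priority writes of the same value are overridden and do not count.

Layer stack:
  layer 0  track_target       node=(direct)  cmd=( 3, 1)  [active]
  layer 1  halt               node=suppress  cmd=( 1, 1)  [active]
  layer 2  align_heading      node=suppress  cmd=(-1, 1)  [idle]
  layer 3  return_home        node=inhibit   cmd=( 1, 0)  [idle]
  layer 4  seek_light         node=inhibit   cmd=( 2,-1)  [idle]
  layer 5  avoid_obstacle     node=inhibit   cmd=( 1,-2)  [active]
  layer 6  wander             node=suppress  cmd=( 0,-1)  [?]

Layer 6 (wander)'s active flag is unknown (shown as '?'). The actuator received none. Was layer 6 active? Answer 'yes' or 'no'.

If layer 6 is active=yes:
  actuator would be (0, -1)
If layer 6 is active=no:
  actuator would be none
Observed none, so layer 6 was idle.

no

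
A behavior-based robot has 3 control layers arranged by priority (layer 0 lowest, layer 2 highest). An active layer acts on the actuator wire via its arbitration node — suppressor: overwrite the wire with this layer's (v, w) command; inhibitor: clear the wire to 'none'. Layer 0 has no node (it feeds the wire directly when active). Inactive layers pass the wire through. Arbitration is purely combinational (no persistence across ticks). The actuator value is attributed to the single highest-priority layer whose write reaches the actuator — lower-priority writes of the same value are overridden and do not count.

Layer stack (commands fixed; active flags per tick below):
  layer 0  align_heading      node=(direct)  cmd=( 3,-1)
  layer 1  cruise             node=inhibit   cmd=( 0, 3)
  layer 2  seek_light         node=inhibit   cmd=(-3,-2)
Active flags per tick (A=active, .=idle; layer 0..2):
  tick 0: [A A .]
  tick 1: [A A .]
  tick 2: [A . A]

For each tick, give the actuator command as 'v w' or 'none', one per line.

tick 0:
  L0 align_heading: active, feeds wire = (3, -1)
  L1 cruise: active, inhibitor → wire = none
  L2 seek_light: idle → wire stays none
  actuator = none
tick 1:
  L0 align_heading: active, feeds wire = (3, -1)
  L1 cruise: active, inhibitor → wire = none
  L2 seek_light: idle → wire stays none
  actuator = none
tick 2:
  L0 align_heading: active, feeds wire = (3, -1)
  L1 cruise: idle → wire stays (3, -1)
  L2 seek_light: active, inhibitor → wire = none
  actuator = none

none
none
none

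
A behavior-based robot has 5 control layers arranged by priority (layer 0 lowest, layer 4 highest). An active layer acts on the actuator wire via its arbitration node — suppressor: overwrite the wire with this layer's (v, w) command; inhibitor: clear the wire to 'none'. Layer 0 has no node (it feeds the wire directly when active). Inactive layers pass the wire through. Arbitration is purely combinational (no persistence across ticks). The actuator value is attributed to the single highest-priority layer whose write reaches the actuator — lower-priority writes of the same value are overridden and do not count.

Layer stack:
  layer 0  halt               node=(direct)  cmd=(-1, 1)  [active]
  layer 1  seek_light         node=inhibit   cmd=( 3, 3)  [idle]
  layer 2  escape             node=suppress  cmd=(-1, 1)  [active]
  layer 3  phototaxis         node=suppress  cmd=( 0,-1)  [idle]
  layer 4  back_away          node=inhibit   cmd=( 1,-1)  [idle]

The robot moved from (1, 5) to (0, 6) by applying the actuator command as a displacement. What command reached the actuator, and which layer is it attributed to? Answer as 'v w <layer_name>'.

-1 1 escape

displacement = (0, 6) − (1, 5) = (-1, 1)
[0] halt on; wire := (-1, 1)
[1] seek_light off; pass (-1, 1)
[2] escape on (suppress); wire := (-1, 1)
[3] phototaxis off; pass (-1, 1)
[4] back_away off; pass (-1, 1)
output (-1, 1) — from layer 2 (escape)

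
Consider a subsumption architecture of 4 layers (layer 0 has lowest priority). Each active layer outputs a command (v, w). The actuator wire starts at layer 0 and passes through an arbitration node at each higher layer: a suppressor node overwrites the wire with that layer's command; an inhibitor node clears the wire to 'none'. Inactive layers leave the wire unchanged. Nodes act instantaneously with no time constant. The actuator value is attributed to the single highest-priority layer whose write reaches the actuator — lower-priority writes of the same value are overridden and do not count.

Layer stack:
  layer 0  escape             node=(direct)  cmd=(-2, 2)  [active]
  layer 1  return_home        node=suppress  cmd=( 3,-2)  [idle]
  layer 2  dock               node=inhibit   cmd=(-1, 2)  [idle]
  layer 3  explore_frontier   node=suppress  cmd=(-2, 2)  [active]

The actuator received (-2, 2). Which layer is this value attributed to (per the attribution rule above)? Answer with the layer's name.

explore_frontier

L0 escape: active, feeds wire = (-2, 2)
L1 return_home: idle → wire stays (-2, 2)
L2 dock: idle → wire stays (-2, 2)
L3 explore_frontier: active, suppressor → wire = (-2, 2)
actuator = (-2, 2)
last writer: layer 3 = explore_frontier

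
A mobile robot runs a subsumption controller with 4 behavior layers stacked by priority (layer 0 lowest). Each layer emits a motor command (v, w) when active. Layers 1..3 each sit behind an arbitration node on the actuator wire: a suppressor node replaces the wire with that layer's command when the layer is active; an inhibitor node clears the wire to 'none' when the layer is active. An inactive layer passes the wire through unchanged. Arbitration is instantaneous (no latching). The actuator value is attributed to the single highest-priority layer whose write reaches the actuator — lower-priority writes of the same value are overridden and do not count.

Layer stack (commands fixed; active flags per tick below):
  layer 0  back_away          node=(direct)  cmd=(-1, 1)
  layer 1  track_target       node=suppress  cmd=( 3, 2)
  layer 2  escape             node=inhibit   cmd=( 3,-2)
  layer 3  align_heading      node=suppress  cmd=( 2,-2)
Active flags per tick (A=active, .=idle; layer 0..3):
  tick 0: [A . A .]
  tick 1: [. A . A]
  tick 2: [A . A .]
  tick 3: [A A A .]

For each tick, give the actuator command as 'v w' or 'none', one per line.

none
2 -2
none
none

tick 0:
  layer 0 (back_away) active — direct: (-1, 1)
  layer 1 (track_target) idle — unchanged: (-1, 1)
  layer 2 (escape) active — inhibits: none
  layer 3 (align_heading) idle — unchanged: none
  → actuator none
tick 1:
  layer 0 (back_away) idle — none
  layer 1 (track_target) active — suppresses: (3, 2)
  layer 2 (escape) idle — unchanged: (3, 2)
  layer 3 (align_heading) active — suppresses: (2, -2)
  → actuator (2, -2)
tick 2:
  layer 0 (back_away) active — direct: (-1, 1)
  layer 1 (track_target) idle — unchanged: (-1, 1)
  layer 2 (escape) active — inhibits: none
  layer 3 (align_heading) idle — unchanged: none
  → actuator none
tick 3:
  layer 0 (back_away) active — direct: (-1, 1)
  layer 1 (track_target) active — suppresses: (3, 2)
  layer 2 (escape) active — inhibits: none
  layer 3 (align_heading) idle — unchanged: none
  → actuator none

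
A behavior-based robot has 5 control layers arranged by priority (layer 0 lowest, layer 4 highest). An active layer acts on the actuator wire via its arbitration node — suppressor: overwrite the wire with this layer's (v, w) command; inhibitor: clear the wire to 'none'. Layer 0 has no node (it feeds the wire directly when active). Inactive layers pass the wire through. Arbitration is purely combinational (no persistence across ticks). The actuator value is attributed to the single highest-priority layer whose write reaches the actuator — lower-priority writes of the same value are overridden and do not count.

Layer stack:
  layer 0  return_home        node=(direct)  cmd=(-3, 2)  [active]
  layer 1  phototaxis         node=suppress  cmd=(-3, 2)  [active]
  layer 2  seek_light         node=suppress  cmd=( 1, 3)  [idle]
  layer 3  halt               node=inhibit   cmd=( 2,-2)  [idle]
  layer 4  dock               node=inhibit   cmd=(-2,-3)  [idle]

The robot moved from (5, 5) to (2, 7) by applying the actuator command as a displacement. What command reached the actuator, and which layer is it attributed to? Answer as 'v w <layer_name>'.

displacement = (2, 7) − (5, 5) = (-3, 2)
layer 0 (return_home) active — direct: (-3, 2)
layer 1 (phototaxis) active — suppresses: (-3, 2)
layer 2 (seek_light) idle — unchanged: (-3, 2)
layer 3 (halt) idle — unchanged: (-3, 2)
layer 4 (dock) idle — unchanged: (-3, 2)
→ actuator (-3, 2) — from layer 1 (phototaxis)

-3 2 phototaxis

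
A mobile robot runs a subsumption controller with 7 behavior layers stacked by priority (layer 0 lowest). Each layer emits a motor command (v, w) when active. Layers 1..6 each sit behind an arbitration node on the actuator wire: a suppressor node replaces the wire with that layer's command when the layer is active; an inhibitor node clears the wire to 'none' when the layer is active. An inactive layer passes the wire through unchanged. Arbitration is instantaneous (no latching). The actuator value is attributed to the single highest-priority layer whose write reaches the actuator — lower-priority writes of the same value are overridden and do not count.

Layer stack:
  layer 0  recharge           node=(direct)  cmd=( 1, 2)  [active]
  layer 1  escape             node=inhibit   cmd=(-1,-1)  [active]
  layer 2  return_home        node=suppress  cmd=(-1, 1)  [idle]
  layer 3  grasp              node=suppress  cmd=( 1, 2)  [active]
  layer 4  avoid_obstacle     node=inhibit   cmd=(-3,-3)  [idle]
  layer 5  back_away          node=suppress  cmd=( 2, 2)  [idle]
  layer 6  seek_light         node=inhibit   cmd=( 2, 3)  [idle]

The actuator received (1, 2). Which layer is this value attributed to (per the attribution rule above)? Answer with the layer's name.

grasp

layer 0 (recharge) active — direct: (1, 2)
layer 1 (escape) active — inhibits: none
layer 2 (return_home) idle — unchanged: none
layer 3 (grasp) active — suppresses: (1, 2)
layer 4 (avoid_obstacle) idle — unchanged: (1, 2)
layer 5 (back_away) idle — unchanged: (1, 2)
layer 6 (seek_light) idle — unchanged: (1, 2)
→ actuator (1, 2)
last writer: layer 3 = grasp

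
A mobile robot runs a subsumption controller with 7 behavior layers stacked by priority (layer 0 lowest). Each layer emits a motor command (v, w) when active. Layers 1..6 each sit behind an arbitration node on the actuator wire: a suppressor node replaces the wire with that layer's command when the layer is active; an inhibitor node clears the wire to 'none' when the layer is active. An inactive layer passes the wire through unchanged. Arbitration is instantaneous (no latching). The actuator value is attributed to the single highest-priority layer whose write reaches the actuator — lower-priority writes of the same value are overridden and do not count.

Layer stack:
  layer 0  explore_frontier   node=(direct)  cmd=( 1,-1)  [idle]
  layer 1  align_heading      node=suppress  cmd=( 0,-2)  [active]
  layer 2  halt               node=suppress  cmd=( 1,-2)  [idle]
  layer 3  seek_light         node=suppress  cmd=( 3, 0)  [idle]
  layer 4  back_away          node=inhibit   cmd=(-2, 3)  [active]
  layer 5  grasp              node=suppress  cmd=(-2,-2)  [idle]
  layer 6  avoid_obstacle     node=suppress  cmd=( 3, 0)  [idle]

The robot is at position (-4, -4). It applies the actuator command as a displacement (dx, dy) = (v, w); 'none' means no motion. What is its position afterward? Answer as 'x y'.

-4 -4

layer 0 (explore_frontier) idle — none
layer 1 (align_heading) active — suppresses: (0, -2)
layer 2 (halt) idle — unchanged: (0, -2)
layer 3 (seek_light) idle — unchanged: (0, -2)
layer 4 (back_away) active — inhibits: none
layer 5 (grasp) idle — unchanged: none
layer 6 (avoid_obstacle) idle — unchanged: none
→ actuator none
position: (-4, -4) + none = (-4, -4)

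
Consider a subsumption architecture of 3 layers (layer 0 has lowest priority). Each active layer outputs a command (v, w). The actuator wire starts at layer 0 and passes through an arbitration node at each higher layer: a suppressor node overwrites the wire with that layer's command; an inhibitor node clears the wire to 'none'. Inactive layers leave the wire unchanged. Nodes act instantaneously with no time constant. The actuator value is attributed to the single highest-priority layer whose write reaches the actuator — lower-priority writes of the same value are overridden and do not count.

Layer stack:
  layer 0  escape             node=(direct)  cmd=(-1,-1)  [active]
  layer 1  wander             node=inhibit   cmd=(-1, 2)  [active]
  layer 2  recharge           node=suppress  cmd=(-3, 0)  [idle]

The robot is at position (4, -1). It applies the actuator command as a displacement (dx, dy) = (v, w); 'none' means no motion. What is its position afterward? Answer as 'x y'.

4 -1

L0 escape: active, feeds wire = (-1, -1)
L1 wander: active, inhibitor → wire = none
L2 recharge: idle → wire stays none
actuator = none
position: (4, -1) + none = (4, -1)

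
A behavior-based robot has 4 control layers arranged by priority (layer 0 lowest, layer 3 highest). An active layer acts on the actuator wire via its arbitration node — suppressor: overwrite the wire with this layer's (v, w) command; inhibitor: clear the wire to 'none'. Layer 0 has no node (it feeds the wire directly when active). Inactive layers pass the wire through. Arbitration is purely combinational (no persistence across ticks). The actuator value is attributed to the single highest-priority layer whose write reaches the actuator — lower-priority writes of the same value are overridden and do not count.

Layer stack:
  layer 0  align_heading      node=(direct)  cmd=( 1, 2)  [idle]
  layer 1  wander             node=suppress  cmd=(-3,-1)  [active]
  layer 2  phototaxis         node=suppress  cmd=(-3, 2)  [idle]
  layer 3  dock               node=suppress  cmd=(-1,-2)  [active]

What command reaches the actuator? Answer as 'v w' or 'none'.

-1 -2

layer 0 (align_heading) idle — none
layer 1 (wander) active — suppresses: (-3, -1)
layer 2 (phototaxis) idle — unchanged: (-3, -1)
layer 3 (dock) active — suppresses: (-1, -2)
→ actuator (-1, -2)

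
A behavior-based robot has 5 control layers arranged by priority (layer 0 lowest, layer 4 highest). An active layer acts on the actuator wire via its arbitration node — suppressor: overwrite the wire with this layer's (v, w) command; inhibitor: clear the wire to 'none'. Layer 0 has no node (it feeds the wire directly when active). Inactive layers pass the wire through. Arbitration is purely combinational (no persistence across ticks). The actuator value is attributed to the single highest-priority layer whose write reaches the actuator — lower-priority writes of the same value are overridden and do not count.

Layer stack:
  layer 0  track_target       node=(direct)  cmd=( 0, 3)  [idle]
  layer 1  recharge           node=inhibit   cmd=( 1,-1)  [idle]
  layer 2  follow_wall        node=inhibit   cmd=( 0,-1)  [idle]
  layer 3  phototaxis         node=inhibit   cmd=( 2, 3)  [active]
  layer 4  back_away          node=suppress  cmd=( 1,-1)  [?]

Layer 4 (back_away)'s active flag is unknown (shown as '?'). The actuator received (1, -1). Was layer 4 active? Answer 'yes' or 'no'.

yes

If layer 4 is active=yes:
  actuator would be (1, -1)
If layer 4 is active=no:
  actuator would be none
Observed (1, -1), so layer 4 was active.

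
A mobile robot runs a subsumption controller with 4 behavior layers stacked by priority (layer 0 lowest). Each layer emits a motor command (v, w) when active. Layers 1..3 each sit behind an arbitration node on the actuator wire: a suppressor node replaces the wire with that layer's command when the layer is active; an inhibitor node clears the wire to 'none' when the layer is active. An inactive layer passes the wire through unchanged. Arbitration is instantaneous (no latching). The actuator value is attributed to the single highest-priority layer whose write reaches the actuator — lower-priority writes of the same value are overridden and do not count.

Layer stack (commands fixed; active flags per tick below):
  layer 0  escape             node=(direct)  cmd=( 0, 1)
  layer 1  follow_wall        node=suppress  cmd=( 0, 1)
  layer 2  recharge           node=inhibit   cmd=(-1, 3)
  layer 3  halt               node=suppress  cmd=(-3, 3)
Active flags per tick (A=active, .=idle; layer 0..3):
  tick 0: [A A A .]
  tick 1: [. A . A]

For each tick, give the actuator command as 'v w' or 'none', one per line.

none
-3 3

tick 0:
  [0] escape on; wire := (0, 1)
  [1] follow_wall on (suppress); wire := (0, 1)
  [2] recharge on (inhibit); wire := none
  [3] halt off; pass none
  output none
tick 1:
  [0] escape off; wire := none
  [1] follow_wall on (suppress); wire := (0, 1)
  [2] recharge off; pass (0, 1)
  [3] halt on (suppress); wire := (-3, 3)
  output (-3, 3)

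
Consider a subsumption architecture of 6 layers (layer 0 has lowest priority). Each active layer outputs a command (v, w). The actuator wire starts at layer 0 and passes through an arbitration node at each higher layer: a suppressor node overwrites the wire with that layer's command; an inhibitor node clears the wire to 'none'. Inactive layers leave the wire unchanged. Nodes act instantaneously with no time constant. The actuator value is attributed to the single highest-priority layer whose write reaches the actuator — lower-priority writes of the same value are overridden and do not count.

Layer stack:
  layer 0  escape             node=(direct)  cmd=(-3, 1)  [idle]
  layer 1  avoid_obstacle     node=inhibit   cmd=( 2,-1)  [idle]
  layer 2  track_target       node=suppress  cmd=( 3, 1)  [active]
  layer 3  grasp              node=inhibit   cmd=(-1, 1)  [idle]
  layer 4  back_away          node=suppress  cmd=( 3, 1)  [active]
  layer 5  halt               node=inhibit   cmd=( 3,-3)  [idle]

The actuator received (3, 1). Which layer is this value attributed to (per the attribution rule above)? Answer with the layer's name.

layer 0 (escape) idle — none
layer 1 (avoid_obstacle) idle — unchanged: none
layer 2 (track_target) active — suppresses: (3, 1)
layer 3 (grasp) idle — unchanged: (3, 1)
layer 4 (back_away) active — suppresses: (3, 1)
layer 5 (halt) idle — unchanged: (3, 1)
→ actuator (3, 1)
last writer: layer 4 = back_away

back_away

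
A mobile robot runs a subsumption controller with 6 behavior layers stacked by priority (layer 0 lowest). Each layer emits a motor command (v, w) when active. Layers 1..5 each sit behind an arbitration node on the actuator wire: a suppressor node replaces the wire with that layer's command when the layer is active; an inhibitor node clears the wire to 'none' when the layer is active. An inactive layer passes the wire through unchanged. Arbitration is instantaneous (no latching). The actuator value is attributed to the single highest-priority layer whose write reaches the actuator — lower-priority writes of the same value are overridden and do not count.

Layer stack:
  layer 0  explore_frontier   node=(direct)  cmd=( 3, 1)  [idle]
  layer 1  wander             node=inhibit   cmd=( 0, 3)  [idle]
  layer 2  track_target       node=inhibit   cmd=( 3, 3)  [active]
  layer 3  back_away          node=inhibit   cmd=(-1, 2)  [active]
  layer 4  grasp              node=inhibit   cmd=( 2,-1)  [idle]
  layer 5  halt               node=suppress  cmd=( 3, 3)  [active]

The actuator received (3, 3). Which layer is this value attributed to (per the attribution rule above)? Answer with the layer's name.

L0 explore_frontier: idle → wire = none
L1 wander: idle → wire stays none
L2 track_target: active, inhibitor → wire = none
L3 back_away: active, inhibitor → wire = none
L4 grasp: idle → wire stays none
L5 halt: active, suppressor → wire = (3, 3)
actuator = (3, 3)
last writer: layer 5 = halt

halt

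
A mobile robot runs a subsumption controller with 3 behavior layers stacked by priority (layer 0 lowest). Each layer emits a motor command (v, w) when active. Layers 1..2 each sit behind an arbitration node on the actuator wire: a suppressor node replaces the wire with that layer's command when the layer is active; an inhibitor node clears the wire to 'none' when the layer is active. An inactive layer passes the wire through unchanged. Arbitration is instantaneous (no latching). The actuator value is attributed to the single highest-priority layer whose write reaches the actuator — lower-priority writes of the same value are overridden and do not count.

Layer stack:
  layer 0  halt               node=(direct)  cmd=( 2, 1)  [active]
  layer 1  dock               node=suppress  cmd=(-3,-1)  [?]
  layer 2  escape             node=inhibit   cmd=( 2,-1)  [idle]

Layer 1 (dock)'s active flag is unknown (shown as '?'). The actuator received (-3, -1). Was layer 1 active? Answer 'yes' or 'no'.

If layer 1 is active=yes:
  actuator would be (-3, -1)
If layer 1 is active=no:
  actuator would be (2, 1)
Observed (-3, -1), so layer 1 was active.

yes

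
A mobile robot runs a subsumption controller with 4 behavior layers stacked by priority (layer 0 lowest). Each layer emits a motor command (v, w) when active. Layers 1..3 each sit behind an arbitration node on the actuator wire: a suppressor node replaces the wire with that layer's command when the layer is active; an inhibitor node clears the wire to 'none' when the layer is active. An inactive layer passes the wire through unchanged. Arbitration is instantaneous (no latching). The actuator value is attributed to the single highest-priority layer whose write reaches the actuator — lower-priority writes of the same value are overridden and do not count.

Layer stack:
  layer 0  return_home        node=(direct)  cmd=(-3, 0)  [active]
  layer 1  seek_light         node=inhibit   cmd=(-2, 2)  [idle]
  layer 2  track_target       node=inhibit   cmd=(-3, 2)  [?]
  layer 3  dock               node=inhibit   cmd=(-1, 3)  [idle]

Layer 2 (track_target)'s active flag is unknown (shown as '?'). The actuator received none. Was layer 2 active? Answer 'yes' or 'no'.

If layer 2 is active=yes:
  actuator would be none
If layer 2 is active=no:
  actuator would be (-3, 0)
Observed none, so layer 2 was active.

yes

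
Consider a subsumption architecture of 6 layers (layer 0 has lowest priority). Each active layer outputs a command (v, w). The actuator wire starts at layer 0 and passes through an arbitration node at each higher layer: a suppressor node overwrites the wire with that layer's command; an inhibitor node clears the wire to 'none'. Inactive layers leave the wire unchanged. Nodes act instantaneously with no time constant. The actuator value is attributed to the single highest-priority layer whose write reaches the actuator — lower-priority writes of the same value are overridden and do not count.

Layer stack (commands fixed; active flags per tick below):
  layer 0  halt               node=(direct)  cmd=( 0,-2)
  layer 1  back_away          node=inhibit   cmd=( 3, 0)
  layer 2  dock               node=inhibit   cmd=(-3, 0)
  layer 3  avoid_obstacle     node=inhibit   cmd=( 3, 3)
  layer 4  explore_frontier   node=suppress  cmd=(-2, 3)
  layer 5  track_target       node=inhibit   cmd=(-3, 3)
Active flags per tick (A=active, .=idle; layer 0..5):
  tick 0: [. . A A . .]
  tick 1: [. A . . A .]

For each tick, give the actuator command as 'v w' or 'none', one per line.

tick 0:
  L0 halt: idle → wire = none
  L1 back_away: idle → wire stays none
  L2 dock: active, inhibitor → wire = none
  L3 avoid_obstacle: active, inhibitor → wire = none
  L4 explore_frontier: idle → wire stays none
  L5 track_target: idle → wire stays none
  actuator = none
tick 1:
  L0 halt: idle → wire = none
  L1 back_away: active, inhibitor → wire = none
  L2 dock: idle → wire stays none
  L3 avoid_obstacle: idle → wire stays none
  L4 explore_frontier: active, suppressor → wire = (-2, 3)
  L5 track_target: idle → wire stays (-2, 3)
  actuator = (-2, 3)

none
-2 3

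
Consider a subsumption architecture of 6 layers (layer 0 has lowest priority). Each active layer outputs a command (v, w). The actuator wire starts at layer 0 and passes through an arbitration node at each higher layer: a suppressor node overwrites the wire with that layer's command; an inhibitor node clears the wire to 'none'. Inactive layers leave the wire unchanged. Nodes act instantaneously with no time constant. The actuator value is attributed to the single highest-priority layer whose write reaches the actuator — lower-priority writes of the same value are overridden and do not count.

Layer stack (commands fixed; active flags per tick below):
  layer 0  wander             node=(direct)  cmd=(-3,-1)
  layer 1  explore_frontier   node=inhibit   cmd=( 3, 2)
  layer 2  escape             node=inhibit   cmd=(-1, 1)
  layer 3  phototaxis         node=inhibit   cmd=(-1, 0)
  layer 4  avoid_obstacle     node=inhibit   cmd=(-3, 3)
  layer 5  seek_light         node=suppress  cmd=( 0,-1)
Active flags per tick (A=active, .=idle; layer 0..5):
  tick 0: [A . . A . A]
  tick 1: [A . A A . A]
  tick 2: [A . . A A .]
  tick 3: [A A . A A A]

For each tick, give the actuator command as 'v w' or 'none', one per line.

0 -1
0 -1
none
0 -1

tick 0:
  L0 wander: active, feeds wire = (-3, -1)
  L1 explore_frontier: idle → wire stays (-3, -1)
  L2 escape: idle → wire stays (-3, -1)
  L3 phototaxis: active, inhibitor → wire = none
  L4 avoid_obstacle: idle → wire stays none
  L5 seek_light: active, suppressor → wire = (0, -1)
  actuator = (0, -1)
tick 1:
  L0 wander: active, feeds wire = (-3, -1)
  L1 explore_frontier: idle → wire stays (-3, -1)
  L2 escape: active, inhibitor → wire = none
  L3 phototaxis: active, inhibitor → wire = none
  L4 avoid_obstacle: idle → wire stays none
  L5 seek_light: active, suppressor → wire = (0, -1)
  actuator = (0, -1)
tick 2:
  L0 wander: active, feeds wire = (-3, -1)
  L1 explore_frontier: idle → wire stays (-3, -1)
  L2 escape: idle → wire stays (-3, -1)
  L3 phototaxis: active, inhibitor → wire = none
  L4 avoid_obstacle: active, inhibitor → wire = none
  L5 seek_light: idle → wire stays none
  actuator = none
tick 3:
  L0 wander: active, feeds wire = (-3, -1)
  L1 explore_frontier: active, inhibitor → wire = none
  L2 escape: idle → wire stays none
  L3 phototaxis: active, inhibitor → wire = none
  L4 avoid_obstacle: active, inhibitor → wire = none
  L5 seek_light: active, suppressor → wire = (0, -1)
  actuator = (0, -1)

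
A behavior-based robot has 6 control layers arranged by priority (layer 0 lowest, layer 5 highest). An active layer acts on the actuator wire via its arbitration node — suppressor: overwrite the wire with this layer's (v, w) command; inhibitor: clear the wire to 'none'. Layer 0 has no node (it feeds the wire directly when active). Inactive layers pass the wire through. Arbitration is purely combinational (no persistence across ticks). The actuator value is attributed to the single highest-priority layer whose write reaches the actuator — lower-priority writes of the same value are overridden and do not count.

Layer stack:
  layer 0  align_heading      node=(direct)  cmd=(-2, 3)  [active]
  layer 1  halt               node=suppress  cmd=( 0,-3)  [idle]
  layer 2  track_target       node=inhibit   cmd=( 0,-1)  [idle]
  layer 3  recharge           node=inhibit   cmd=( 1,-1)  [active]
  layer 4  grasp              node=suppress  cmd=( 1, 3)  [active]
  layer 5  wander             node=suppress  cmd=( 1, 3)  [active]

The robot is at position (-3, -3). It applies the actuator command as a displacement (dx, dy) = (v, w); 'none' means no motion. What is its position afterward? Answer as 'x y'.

[0] align_heading on; wire := (-2, 3)
[1] halt off; pass (-2, 3)
[2] track_target off; pass (-2, 3)
[3] recharge on (inhibit); wire := none
[4] grasp on (suppress); wire := (1, 3)
[5] wander on (suppress); wire := (1, 3)
output (1, 3)
position: (-3, -3) + (1, 3) = (-2, 0)

-2 0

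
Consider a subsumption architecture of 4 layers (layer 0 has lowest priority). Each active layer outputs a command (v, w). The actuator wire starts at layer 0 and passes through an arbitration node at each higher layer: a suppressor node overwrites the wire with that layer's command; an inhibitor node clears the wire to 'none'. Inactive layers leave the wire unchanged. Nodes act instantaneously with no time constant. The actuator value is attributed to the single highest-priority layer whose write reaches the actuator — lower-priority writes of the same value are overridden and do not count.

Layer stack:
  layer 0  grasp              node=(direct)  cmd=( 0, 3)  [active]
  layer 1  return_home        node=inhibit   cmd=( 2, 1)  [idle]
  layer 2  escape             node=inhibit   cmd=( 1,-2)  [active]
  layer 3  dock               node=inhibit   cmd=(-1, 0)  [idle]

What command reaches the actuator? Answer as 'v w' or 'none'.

none

layer 0 (grasp) active — direct: (0, 3)
layer 1 (return_home) idle — unchanged: (0, 3)
layer 2 (escape) active — inhibits: none
layer 3 (dock) idle — unchanged: none
→ actuator none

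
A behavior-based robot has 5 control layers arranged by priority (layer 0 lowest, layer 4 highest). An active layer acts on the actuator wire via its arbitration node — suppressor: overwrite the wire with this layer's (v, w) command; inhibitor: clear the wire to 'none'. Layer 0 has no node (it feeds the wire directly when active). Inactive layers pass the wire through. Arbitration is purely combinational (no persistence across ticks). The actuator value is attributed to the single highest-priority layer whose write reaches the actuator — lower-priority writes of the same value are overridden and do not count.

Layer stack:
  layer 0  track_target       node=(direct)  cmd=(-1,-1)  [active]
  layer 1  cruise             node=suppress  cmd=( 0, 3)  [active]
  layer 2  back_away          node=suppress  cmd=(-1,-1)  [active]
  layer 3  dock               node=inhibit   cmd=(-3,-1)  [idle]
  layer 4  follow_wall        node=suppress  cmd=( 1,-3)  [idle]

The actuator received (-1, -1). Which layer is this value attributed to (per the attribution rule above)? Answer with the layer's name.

layer 0 (track_target) active — direct: (-1, -1)
layer 1 (cruise) active — suppresses: (0, 3)
layer 2 (back_away) active — suppresses: (-1, -1)
layer 3 (dock) idle — unchanged: (-1, -1)
layer 4 (follow_wall) idle — unchanged: (-1, -1)
→ actuator (-1, -1)
last writer: layer 2 = back_away

back_away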